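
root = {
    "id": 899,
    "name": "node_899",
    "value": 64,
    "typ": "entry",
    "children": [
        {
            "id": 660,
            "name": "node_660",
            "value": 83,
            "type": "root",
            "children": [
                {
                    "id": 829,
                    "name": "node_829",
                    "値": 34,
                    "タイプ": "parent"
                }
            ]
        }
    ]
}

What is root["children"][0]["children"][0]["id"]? 829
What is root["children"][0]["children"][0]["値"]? 34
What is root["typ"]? "entry"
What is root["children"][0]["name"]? "node_660"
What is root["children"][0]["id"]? 660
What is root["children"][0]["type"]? "root"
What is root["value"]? 64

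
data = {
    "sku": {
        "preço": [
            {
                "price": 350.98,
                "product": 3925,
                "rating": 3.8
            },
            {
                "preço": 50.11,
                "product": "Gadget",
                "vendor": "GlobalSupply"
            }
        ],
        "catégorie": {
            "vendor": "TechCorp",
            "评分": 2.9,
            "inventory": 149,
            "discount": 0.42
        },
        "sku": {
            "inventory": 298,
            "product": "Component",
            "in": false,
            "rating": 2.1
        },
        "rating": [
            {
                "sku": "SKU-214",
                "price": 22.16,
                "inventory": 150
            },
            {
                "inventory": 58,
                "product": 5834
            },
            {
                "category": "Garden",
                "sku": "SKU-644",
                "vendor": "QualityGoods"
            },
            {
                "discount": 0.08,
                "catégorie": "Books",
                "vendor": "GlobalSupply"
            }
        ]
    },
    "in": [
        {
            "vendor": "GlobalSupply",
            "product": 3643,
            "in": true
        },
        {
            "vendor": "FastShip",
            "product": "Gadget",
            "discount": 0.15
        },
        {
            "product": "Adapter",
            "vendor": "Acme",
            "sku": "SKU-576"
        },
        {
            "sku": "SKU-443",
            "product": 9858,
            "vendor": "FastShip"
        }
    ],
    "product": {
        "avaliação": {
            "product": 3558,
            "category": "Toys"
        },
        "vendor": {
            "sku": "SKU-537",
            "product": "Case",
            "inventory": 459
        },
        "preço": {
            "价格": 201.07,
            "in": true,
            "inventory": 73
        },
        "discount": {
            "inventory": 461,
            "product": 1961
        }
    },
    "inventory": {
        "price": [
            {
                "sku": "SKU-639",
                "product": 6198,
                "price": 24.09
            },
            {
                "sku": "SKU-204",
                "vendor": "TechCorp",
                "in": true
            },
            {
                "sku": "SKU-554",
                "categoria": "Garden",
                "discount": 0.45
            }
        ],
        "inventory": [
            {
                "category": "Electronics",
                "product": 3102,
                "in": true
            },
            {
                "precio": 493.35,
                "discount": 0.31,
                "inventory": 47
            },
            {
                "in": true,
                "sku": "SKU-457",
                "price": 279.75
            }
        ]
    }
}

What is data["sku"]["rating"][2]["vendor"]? "QualityGoods"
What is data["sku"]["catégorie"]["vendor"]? "TechCorp"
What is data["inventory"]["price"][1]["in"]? True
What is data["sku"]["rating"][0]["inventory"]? 150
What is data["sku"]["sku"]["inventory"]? 298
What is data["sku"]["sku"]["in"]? False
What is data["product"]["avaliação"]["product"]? 3558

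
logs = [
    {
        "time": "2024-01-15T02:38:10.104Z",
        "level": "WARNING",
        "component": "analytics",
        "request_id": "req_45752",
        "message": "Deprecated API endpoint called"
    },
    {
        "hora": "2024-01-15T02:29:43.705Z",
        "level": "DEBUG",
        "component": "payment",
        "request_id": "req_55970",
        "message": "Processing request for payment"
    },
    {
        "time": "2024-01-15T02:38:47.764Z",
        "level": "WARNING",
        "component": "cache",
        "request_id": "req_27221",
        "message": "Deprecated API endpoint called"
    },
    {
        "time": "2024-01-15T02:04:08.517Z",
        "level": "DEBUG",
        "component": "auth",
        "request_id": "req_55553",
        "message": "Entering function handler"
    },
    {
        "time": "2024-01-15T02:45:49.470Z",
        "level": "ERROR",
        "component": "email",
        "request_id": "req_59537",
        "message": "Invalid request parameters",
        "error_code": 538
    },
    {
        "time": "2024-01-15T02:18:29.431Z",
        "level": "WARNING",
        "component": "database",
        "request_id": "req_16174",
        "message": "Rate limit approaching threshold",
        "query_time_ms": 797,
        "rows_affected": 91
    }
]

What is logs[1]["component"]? "payment"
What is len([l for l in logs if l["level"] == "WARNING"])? 3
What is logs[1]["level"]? "DEBUG"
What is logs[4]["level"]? "ERROR"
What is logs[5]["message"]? "Rate limit approaching threshold"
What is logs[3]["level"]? "DEBUG"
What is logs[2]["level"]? "WARNING"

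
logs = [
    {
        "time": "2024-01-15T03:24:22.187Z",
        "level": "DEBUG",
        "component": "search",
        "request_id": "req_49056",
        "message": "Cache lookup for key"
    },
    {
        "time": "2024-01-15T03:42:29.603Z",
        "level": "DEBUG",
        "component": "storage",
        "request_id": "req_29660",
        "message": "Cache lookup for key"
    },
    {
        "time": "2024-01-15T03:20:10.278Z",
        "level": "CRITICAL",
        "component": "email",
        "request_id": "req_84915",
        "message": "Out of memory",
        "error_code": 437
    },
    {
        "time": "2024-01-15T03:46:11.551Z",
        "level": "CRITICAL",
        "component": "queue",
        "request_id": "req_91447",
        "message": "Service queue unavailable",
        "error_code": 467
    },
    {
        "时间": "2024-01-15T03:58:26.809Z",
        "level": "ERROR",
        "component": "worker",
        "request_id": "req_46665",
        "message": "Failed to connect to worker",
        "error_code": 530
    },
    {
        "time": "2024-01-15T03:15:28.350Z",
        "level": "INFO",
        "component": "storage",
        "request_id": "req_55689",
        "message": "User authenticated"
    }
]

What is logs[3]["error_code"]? 467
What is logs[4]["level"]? "ERROR"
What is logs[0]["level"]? "DEBUG"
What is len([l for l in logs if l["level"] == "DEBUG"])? 2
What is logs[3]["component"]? "queue"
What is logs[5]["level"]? "INFO"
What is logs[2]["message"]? "Out of memory"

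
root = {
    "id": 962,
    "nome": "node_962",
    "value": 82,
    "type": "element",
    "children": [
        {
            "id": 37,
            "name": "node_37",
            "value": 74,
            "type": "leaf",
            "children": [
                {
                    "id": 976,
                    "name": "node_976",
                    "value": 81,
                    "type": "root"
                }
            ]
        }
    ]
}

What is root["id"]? 962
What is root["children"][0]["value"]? 74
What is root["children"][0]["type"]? "leaf"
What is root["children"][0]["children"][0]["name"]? "node_976"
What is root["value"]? 82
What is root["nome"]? "node_962"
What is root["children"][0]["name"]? "node_37"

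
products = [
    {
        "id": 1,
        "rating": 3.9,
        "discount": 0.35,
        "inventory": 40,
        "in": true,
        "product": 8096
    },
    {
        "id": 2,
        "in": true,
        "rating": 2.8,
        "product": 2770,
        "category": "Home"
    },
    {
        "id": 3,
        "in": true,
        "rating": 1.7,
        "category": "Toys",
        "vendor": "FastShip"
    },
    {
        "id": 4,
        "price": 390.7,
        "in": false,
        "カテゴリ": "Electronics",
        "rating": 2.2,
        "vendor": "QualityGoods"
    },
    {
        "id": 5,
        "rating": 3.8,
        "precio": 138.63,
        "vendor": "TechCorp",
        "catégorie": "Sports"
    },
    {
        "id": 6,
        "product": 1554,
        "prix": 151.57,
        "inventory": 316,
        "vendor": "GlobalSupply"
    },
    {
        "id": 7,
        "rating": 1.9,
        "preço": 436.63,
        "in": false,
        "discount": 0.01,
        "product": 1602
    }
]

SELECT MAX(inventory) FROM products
316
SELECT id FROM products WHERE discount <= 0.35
[1, 7]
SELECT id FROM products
[1, 2, 3, 4, 5, 6, 7]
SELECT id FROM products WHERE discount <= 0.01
[7]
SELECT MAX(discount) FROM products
0.35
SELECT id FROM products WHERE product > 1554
[1, 2, 7]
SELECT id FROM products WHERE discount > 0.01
[1]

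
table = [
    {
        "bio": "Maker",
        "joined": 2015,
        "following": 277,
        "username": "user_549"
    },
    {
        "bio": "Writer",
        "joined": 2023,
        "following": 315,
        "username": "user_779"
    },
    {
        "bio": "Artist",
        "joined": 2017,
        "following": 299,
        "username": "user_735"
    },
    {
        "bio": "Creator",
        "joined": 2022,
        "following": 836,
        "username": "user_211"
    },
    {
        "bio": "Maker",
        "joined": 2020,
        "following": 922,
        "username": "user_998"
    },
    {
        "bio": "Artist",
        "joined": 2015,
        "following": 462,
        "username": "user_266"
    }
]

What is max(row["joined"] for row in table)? 2023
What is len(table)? 6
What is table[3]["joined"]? 2022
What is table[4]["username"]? "user_998"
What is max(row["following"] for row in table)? 922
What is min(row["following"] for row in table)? 277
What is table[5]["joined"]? 2015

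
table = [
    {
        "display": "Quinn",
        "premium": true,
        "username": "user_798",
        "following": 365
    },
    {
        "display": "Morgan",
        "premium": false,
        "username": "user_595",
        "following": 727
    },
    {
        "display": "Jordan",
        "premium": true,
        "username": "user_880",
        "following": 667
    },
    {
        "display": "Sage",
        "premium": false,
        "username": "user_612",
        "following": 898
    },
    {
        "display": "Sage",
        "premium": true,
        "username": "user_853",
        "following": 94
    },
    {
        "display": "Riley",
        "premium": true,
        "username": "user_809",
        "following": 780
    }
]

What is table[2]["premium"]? True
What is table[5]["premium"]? True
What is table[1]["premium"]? False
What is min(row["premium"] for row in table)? False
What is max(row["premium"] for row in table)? True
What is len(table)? 6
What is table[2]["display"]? "Jordan"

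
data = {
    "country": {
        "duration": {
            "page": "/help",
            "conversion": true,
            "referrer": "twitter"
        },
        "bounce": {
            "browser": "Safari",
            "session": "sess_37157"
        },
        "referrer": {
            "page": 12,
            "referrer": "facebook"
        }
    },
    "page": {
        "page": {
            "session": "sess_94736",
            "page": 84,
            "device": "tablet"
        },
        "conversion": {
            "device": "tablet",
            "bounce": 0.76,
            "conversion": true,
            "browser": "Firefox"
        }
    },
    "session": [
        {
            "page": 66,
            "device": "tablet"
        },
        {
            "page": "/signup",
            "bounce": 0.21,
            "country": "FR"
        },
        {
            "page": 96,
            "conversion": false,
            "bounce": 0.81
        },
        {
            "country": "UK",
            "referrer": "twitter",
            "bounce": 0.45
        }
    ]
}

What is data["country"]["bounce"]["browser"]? "Safari"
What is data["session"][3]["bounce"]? 0.45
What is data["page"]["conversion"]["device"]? "tablet"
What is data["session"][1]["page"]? "/signup"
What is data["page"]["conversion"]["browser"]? "Firefox"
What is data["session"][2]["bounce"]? 0.81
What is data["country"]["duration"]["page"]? "/help"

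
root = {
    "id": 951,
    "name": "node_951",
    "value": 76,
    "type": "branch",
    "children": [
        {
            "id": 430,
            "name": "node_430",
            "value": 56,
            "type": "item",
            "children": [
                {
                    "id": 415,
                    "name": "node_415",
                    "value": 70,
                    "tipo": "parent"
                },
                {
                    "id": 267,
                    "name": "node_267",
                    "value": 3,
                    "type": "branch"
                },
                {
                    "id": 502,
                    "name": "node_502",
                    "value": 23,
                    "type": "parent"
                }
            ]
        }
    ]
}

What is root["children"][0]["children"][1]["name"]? "node_267"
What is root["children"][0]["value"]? 56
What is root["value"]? 76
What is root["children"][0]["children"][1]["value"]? 3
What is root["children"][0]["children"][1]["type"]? "branch"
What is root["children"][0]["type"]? "item"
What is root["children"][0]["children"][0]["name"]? "node_415"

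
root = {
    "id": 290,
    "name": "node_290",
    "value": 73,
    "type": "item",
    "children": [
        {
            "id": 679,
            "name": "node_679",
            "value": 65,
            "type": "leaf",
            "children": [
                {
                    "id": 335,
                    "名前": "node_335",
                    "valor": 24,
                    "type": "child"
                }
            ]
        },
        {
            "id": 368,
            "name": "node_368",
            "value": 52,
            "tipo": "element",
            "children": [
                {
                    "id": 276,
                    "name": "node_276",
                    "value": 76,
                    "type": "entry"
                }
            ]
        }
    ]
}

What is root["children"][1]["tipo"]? "element"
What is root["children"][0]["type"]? "leaf"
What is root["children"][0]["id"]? 679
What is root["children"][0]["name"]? "node_679"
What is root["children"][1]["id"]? 368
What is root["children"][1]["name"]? "node_368"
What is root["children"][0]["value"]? 65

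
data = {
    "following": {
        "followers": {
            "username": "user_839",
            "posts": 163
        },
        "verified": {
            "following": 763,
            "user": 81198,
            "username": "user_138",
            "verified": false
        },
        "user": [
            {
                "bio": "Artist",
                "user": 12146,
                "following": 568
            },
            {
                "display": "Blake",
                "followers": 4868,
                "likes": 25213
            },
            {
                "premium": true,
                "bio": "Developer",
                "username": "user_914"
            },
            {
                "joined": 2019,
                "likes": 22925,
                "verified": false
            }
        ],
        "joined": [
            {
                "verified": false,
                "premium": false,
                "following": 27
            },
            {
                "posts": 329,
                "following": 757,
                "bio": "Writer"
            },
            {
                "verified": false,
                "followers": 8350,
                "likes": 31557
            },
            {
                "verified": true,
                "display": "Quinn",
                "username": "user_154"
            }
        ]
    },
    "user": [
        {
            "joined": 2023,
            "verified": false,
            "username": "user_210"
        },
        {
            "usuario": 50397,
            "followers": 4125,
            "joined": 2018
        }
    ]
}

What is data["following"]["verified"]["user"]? 81198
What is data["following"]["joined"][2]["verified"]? False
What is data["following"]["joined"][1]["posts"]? 329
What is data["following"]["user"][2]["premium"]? True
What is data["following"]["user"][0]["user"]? 12146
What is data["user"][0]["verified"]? False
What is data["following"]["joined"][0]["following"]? 27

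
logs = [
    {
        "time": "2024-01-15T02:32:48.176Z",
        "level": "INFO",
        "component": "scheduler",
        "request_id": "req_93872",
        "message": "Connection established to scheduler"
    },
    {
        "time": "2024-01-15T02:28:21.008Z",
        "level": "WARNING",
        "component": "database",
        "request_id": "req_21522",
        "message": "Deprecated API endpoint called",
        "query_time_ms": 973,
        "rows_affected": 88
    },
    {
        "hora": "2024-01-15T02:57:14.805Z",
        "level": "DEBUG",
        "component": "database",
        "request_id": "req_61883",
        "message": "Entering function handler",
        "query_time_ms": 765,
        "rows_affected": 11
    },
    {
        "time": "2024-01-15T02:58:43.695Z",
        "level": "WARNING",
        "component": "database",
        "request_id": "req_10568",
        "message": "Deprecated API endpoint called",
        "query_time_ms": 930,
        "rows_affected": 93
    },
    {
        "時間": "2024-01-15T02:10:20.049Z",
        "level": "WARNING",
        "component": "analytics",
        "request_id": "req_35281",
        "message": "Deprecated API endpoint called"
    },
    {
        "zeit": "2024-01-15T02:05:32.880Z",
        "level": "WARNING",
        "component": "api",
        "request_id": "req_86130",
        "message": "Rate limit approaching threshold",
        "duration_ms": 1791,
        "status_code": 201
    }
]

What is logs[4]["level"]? "WARNING"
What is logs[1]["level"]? "WARNING"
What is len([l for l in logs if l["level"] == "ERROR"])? 0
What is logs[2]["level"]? "DEBUG"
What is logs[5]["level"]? "WARNING"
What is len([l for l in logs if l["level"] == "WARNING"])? 4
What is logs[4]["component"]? "analytics"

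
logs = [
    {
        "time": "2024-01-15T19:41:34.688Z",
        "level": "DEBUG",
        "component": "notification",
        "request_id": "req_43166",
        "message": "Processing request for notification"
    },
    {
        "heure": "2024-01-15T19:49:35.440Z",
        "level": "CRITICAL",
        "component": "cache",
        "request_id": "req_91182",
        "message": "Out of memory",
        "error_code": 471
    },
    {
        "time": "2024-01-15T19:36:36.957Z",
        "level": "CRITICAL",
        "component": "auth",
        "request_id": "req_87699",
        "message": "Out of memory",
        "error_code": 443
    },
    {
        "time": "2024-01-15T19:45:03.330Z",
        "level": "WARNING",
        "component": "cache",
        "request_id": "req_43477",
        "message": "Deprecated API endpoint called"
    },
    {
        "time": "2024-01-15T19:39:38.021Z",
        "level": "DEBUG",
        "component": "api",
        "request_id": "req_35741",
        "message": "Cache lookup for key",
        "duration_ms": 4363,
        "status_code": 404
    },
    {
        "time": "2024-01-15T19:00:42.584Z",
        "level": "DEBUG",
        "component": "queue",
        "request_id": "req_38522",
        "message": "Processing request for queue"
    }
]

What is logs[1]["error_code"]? 471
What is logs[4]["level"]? "DEBUG"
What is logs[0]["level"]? "DEBUG"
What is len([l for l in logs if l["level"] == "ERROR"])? 0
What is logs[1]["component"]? "cache"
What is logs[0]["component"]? "notification"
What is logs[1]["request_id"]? "req_91182"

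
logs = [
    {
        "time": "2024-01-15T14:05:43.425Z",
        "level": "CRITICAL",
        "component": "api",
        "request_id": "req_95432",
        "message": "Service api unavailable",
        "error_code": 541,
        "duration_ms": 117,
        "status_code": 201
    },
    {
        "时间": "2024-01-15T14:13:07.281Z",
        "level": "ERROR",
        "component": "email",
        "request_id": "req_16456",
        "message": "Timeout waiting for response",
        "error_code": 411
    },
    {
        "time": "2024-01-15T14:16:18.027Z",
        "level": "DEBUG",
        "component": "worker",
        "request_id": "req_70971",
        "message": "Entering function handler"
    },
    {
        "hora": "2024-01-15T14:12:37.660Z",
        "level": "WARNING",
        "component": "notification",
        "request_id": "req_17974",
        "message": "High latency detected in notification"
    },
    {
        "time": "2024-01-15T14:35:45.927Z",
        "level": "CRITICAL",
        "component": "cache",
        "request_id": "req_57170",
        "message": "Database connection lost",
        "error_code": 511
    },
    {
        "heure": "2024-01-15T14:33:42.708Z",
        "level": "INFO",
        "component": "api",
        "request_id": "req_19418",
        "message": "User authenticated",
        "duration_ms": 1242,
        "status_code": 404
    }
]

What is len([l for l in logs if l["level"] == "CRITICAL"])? 2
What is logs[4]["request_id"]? "req_57170"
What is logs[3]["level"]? "WARNING"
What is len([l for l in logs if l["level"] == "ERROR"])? 1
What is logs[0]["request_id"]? "req_95432"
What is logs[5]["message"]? "User authenticated"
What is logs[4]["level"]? "CRITICAL"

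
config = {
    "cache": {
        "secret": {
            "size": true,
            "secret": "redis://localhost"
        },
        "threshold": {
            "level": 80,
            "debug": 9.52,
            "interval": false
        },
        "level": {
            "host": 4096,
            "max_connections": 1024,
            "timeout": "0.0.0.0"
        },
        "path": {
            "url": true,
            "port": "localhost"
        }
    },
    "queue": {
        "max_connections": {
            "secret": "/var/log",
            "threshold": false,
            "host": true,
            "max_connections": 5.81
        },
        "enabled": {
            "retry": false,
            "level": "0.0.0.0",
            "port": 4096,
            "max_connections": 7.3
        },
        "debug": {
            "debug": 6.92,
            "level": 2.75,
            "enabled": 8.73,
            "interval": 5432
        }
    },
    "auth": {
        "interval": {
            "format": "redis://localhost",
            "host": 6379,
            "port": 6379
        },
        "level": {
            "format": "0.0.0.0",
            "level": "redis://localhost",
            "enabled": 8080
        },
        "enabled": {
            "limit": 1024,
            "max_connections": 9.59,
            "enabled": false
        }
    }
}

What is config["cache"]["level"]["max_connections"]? 1024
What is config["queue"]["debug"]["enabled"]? 8.73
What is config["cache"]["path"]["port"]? "localhost"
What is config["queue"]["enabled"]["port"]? 4096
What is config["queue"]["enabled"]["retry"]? False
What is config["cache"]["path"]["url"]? True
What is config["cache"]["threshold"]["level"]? 80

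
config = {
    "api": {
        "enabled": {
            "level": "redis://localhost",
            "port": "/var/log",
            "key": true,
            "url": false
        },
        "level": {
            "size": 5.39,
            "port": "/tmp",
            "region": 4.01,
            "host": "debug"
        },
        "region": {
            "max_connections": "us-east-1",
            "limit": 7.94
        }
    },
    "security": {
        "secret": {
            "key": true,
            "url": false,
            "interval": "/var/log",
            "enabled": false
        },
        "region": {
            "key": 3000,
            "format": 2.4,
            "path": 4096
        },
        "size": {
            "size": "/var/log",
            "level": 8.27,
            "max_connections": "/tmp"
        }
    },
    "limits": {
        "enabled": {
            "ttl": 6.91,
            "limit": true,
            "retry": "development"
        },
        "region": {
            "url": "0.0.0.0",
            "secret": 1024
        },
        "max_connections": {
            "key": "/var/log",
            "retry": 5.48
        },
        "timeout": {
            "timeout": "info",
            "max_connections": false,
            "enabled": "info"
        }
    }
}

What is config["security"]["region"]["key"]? 3000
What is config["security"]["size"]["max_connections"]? "/tmp"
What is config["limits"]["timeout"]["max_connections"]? False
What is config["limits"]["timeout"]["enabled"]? "info"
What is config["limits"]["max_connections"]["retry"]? 5.48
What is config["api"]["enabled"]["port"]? "/var/log"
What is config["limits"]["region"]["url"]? "0.0.0.0"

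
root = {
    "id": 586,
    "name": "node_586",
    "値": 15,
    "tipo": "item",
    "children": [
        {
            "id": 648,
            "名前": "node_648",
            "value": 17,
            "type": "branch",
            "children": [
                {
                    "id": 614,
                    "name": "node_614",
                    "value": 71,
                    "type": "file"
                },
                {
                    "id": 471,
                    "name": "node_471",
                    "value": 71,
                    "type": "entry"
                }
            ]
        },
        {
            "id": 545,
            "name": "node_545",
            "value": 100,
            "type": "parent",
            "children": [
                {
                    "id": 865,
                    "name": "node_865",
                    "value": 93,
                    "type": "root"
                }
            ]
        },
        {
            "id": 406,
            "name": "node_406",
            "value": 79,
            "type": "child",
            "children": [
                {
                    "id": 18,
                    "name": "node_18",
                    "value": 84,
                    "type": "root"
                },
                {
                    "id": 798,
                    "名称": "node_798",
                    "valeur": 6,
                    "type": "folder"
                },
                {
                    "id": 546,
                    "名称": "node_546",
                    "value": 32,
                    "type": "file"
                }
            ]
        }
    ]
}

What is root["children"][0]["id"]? 648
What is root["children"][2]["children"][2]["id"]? 546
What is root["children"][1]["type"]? "parent"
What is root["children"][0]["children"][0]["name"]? "node_614"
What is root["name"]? "node_586"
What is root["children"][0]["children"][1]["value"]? 71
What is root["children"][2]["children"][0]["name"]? "node_18"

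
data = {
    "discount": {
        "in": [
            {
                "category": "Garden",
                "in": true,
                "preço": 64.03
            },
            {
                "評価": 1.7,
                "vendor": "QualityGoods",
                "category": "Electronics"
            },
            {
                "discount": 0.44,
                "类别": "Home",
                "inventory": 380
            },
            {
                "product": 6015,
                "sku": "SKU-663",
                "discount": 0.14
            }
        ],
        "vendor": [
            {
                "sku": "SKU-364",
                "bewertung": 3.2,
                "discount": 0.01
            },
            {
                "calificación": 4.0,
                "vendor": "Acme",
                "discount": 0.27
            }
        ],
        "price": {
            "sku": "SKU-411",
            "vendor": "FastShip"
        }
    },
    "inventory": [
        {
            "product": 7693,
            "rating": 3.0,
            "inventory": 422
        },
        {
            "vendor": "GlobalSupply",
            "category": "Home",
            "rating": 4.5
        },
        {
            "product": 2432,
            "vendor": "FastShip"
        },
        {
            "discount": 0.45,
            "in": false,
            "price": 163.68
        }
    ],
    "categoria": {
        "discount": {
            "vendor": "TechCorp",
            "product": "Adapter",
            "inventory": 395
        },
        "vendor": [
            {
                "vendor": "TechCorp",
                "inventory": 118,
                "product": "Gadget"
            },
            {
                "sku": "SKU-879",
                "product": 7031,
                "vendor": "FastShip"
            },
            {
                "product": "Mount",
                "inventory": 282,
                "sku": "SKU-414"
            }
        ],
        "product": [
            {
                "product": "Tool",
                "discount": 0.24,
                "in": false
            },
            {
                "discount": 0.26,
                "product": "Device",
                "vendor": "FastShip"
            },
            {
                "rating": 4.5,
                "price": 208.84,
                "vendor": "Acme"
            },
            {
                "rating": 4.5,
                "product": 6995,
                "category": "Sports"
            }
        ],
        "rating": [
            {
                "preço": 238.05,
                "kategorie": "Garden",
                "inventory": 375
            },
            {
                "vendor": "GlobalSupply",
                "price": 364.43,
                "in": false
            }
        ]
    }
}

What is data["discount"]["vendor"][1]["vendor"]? "Acme"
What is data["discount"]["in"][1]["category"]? "Electronics"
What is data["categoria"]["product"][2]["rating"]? 4.5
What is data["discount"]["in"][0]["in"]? True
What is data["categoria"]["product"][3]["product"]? 6995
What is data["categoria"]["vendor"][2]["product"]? "Mount"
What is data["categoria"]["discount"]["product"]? "Adapter"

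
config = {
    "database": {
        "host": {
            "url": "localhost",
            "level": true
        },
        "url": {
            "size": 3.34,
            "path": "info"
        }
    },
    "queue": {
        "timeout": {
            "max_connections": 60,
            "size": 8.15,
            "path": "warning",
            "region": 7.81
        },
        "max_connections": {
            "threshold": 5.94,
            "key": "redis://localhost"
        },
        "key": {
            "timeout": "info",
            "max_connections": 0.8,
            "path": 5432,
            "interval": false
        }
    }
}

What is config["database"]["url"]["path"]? "info"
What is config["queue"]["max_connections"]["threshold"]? 5.94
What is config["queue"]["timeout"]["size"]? 8.15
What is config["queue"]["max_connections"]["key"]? "redis://localhost"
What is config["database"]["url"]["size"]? 3.34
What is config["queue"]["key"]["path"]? 5432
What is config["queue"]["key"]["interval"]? False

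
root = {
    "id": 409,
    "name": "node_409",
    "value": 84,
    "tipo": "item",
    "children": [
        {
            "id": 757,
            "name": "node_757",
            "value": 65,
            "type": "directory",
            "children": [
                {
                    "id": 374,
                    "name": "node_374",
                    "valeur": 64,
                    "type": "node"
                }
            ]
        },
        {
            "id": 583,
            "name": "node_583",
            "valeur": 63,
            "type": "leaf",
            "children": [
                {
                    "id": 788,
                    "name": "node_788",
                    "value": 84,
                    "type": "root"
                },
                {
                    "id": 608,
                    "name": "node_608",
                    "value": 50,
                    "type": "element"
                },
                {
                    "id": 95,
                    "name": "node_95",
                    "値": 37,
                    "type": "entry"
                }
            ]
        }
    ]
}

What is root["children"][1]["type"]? "leaf"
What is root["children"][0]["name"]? "node_757"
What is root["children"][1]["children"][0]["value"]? 84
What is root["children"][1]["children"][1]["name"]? "node_608"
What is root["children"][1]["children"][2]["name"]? "node_95"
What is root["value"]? 84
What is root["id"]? 409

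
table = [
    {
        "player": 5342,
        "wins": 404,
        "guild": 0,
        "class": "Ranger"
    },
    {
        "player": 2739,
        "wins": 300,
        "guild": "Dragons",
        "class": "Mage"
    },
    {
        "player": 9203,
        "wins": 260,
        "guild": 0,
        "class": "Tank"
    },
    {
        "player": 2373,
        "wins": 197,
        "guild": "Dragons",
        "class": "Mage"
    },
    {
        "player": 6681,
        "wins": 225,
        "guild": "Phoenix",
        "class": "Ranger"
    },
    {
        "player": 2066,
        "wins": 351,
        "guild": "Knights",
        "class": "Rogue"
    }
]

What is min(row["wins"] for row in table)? 197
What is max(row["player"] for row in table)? 9203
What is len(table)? 6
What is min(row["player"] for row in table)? 2066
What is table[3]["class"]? "Mage"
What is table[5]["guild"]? "Knights"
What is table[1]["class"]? "Mage"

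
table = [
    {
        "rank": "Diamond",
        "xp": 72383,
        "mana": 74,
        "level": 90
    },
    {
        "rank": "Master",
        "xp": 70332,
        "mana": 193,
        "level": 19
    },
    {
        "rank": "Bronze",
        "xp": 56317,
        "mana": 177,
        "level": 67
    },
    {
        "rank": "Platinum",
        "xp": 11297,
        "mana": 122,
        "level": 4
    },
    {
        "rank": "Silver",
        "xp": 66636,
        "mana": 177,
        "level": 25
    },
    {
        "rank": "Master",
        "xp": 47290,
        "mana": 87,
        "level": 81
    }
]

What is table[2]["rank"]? "Bronze"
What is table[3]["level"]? 4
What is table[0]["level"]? 90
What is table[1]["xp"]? 70332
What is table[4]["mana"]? 177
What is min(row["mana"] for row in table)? 74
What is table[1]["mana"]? 193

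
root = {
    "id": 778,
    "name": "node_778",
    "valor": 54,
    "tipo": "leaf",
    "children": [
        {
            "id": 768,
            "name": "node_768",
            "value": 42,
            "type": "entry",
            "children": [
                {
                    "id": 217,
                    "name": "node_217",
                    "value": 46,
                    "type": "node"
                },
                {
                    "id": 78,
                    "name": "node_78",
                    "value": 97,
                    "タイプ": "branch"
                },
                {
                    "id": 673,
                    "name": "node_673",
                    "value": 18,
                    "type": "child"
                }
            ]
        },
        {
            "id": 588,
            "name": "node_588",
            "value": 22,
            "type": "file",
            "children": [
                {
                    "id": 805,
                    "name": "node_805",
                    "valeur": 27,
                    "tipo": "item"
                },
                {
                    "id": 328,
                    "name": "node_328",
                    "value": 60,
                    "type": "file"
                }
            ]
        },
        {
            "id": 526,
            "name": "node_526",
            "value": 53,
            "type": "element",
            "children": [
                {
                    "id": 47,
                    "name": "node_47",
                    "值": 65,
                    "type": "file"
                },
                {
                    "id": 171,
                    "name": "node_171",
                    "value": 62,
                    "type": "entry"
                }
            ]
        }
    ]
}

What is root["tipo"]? "leaf"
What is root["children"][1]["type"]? "file"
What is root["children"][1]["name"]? "node_588"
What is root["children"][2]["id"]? 526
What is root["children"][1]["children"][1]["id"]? 328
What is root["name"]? "node_778"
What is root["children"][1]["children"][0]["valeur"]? 27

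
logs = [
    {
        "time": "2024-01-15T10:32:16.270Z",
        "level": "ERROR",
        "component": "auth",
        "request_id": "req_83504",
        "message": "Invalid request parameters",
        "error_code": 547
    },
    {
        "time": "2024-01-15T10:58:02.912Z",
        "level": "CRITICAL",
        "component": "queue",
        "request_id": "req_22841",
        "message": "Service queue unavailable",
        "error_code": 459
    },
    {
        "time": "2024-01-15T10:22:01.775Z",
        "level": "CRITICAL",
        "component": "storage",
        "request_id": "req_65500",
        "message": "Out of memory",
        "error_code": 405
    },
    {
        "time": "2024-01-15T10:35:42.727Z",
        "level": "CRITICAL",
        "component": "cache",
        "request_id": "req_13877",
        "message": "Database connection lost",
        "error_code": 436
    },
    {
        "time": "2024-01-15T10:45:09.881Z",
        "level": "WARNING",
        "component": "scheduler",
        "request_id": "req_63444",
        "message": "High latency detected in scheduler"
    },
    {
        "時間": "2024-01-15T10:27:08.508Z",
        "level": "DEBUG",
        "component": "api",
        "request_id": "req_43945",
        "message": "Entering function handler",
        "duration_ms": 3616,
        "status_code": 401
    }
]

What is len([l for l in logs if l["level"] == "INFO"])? 0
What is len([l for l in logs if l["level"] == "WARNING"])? 1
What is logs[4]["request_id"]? "req_63444"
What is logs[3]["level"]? "CRITICAL"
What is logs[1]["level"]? "CRITICAL"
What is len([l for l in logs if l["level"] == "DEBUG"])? 1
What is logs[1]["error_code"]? 459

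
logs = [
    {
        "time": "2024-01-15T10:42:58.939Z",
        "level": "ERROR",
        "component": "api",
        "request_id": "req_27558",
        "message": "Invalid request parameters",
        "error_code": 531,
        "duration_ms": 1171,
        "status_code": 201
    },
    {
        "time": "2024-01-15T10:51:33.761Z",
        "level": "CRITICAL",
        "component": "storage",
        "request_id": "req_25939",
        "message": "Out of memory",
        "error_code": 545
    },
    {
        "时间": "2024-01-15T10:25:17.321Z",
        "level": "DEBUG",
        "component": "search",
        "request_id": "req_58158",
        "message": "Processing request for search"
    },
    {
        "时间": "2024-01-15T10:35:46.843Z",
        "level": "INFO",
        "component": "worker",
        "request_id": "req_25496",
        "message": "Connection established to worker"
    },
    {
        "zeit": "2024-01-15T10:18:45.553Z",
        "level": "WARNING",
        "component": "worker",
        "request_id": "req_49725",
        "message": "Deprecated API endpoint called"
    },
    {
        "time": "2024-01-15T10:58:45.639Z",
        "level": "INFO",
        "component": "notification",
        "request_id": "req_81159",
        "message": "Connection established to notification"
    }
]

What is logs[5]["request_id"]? "req_81159"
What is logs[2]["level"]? "DEBUG"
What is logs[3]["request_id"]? "req_25496"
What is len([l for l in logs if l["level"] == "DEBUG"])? 1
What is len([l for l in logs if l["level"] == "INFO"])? 2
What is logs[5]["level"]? "INFO"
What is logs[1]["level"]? "CRITICAL"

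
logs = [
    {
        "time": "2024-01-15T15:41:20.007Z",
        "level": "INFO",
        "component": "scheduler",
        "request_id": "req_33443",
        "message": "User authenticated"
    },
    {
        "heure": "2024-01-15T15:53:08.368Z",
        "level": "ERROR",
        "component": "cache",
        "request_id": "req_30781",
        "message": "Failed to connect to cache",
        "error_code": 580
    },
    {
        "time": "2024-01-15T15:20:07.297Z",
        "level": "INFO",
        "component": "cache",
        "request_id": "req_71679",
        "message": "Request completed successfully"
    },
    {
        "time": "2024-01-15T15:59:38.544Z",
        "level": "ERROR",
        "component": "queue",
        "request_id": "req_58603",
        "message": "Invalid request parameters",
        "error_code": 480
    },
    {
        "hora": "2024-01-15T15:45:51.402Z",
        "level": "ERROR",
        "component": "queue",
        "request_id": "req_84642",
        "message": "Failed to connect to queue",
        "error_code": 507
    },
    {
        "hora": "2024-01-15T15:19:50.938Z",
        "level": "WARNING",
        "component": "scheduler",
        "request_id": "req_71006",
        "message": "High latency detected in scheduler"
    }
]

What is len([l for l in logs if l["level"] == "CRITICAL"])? 0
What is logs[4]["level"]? "ERROR"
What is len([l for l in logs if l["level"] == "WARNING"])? 1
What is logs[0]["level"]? "INFO"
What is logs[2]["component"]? "cache"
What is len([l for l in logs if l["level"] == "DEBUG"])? 0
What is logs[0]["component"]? "scheduler"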